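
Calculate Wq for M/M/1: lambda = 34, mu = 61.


rho = 34/61; Wq = rho/(mu - lambda) = 0.0206 hours

0.0206 hours


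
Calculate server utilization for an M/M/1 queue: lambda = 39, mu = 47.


rho = lambda/mu = 39/47 = 0.8298

0.8298


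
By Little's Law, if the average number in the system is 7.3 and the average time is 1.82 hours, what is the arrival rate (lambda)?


lambda = L / W = 7.3 / 1.82 = 4.01 per hour

4.01 per hour


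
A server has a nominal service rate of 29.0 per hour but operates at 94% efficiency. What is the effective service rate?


Effective rate = mu * efficiency = 29.0 * 0.94 = 27.26 per hour

27.26 per hour


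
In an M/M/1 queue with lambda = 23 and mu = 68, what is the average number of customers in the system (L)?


rho = 23/68; L = rho/(1-rho) = 0.51

0.51


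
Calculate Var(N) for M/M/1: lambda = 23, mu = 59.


rho = 23/59; Var(N) = rho/(1-rho)^2 = 1.05

1.05


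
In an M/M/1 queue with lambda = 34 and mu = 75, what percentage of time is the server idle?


Idle fraction = (1 - rho) * 100 = (1 - 34/75) * 100 = 54.7%

54.7%


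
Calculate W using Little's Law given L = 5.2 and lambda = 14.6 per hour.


W = L / lambda = 5.2 / 14.6 = 0.3562 hours

0.3562 hours


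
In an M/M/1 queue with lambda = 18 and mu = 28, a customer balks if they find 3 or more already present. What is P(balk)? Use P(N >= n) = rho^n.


P(N >= 3) = rho^3 = (18/28)^3 = 0.2657

0.2657


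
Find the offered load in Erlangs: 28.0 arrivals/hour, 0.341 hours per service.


Offered load a = lambda * E[S] = 28.0 * 0.341 = 9.55 Erlangs

9.55 Erlangs


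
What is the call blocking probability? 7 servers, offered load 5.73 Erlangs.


B(N,A) = (A^N/N!) / sum(A^k/k!, k=0..N) with N=7, A=5.73 = 0.1675

0.1675


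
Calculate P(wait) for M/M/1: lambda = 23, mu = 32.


P(wait) = rho = lambda/mu = 23/32 = 0.7188

0.7188


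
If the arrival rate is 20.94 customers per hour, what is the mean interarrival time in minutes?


Mean interarrival time = 60/lambda = 60/20.94 = 2.87 minutes

2.87 minutes


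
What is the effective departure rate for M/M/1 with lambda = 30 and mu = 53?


For a stable queue (lambda < mu), throughput = lambda = 30 per hour

30 per hour


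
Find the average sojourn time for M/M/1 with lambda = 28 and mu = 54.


W = 1/(mu - lambda) = 1/(54 - 28) = 0.0385 hours

0.0385 hours


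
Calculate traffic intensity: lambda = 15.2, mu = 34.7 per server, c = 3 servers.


rho = lambda / (c * mu) = 15.2 / (3 * 34.7) = 0.146

0.146


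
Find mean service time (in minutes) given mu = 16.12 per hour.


Mean service time = 60/mu = 60/16.12 = 3.72 minutes

3.72 minutes


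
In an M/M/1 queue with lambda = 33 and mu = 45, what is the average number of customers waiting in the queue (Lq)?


rho = 33/45; Lq = rho^2/(1-rho) = 2.02

2.02


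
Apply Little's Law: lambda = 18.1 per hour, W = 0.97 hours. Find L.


L = lambda * W = 18.1 * 0.97 = 17.56

17.56


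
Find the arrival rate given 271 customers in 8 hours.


lambda = total arrivals / time = 271 / 8 = 33.88 per hour

33.88 per hour


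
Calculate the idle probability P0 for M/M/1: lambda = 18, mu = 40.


P0 = 1 - rho = 1 - 18/40 = 0.55

0.55


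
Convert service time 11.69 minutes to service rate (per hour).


mu = 60 / avg_service_time = 60 / 11.69 = 5.13 per hour

5.13 per hour


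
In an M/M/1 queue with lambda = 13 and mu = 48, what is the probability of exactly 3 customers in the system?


rho = 13/48; P(n) = (1-rho)*rho^n = (1-13/48)*(13/48)^3 = 0.0145

0.0145


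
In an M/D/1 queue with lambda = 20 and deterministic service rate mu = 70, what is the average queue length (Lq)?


M/D/1: Lq = rho^2 / (2*(1-rho)) where rho = 20/70; Lq = 0.06

0.06


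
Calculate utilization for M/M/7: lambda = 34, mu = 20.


rho = lambda/(c*mu) = 34/(7*20) = 0.2429

0.2429


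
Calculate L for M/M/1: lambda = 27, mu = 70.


rho = 27/70; L = rho/(1-rho) = 0.63

0.63


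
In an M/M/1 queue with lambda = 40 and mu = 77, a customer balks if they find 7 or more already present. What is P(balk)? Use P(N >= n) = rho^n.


P(N >= 7) = rho^7 = (40/77)^7 = 0.0102

0.0102


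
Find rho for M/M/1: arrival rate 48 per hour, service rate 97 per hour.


rho = lambda/mu = 48/97 = 0.4948

0.4948


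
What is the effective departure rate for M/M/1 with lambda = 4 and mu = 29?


For a stable queue (lambda < mu), throughput = lambda = 4 per hour

4 per hour


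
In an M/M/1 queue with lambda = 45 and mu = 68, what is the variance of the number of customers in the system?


rho = 45/68; Var(N) = rho/(1-rho)^2 = 5.78

5.78


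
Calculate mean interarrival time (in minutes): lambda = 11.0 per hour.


Mean interarrival time = 60/lambda = 60/11.0 = 5.45 minutes

5.45 minutes


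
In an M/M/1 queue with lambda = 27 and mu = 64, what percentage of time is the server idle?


Idle fraction = (1 - rho) * 100 = (1 - 27/64) * 100 = 57.8%

57.8%


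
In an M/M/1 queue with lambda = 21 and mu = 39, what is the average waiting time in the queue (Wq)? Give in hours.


rho = 21/39; Wq = rho/(mu - lambda) = 0.0299 hours

0.0299 hours


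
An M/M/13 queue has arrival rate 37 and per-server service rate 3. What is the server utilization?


rho = lambda/(c*mu) = 37/(13*3) = 0.9487

0.9487


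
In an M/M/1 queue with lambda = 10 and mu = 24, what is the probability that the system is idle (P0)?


P0 = 1 - rho = 1 - 10/24 = 0.5833

0.5833


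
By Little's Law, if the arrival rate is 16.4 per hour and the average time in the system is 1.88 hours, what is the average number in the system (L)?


L = lambda * W = 16.4 * 1.88 = 30.83

30.83


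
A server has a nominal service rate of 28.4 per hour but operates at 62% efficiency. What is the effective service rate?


Effective rate = mu * efficiency = 28.4 * 0.62 = 17.61 per hour

17.61 per hour


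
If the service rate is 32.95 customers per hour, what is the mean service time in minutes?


Mean service time = 60/mu = 60/32.95 = 1.82 minutes

1.82 minutes


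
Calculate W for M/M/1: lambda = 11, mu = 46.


W = 1/(mu - lambda) = 1/(46 - 11) = 0.0286 hours

0.0286 hours


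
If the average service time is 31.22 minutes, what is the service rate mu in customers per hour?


mu = 60 / avg_service_time = 60 / 31.22 = 1.92 per hour

1.92 per hour


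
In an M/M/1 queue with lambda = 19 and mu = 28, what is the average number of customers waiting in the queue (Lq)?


rho = 19/28; Lq = rho^2/(1-rho) = 1.43

1.43


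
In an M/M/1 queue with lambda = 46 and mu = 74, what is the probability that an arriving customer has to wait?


P(wait) = rho = lambda/mu = 46/74 = 0.6216

0.6216


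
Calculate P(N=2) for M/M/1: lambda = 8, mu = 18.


rho = 8/18; P(n) = (1-rho)*rho^n = (1-8/18)*(8/18)^2 = 0.1097

0.1097


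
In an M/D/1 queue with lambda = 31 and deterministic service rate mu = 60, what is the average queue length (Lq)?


M/D/1: Lq = rho^2 / (2*(1-rho)) where rho = 31/60; Lq = 0.28

0.28


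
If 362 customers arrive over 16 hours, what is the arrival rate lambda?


lambda = total arrivals / time = 362 / 16 = 22.63 per hour

22.63 per hour


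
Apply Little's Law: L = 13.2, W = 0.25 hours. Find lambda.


lambda = L / W = 13.2 / 0.25 = 52.8 per hour

52.8 per hour


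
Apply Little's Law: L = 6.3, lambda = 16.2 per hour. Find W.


W = L / lambda = 6.3 / 16.2 = 0.3889 hours

0.3889 hours


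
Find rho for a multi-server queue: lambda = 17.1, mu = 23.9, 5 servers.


rho = lambda / (c * mu) = 17.1 / (5 * 23.9) = 0.1431

0.1431


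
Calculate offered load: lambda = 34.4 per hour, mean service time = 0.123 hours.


Offered load a = lambda * E[S] = 34.4 * 0.123 = 4.23 Erlangs

4.23 Erlangs


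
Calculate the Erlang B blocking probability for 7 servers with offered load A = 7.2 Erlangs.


B(N,A) = (A^N/N!) / sum(A^k/k!, k=0..N) with N=7, A=7.2 = 0.2612

0.2612


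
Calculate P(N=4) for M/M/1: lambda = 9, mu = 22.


rho = 9/22; P(n) = (1-rho)*rho^n = (1-9/22)*(9/22)^4 = 0.0166

0.0166


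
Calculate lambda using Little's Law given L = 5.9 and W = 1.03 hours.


lambda = L / W = 5.9 / 1.03 = 5.73 per hour

5.73 per hour


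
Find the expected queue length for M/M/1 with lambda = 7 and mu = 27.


rho = 7/27; Lq = rho^2/(1-rho) = 0.09

0.09


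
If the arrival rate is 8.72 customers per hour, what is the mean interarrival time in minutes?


Mean interarrival time = 60/lambda = 60/8.72 = 6.88 minutes

6.88 minutes


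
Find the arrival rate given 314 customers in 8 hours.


lambda = total arrivals / time = 314 / 8 = 39.25 per hour

39.25 per hour


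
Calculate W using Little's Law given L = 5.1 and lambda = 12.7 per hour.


W = L / lambda = 5.1 / 12.7 = 0.4016 hours

0.4016 hours


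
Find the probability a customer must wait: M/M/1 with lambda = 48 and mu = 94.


P(wait) = rho = lambda/mu = 48/94 = 0.5106

0.5106


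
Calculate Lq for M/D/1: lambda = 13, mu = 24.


M/D/1: Lq = rho^2 / (2*(1-rho)) where rho = 13/24; Lq = 0.32

0.32


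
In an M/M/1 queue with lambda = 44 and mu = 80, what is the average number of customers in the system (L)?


rho = 44/80; L = rho/(1-rho) = 1.22

1.22


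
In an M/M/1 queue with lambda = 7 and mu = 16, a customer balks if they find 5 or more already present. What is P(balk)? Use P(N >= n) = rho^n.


P(N >= 5) = rho^5 = (7/16)^5 = 0.016

0.016


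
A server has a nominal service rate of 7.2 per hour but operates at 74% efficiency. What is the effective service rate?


Effective rate = mu * efficiency = 7.2 * 0.74 = 5.33 per hour

5.33 per hour


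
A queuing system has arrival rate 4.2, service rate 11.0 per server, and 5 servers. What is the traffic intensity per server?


rho = lambda / (c * mu) = 4.2 / (5 * 11.0) = 0.0764

0.0764


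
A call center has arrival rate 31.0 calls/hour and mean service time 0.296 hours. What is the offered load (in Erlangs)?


Offered load a = lambda * E[S] = 31.0 * 0.296 = 9.18 Erlangs

9.18 Erlangs


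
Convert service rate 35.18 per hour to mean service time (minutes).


Mean service time = 60/mu = 60/35.18 = 1.71 minutes

1.71 minutes


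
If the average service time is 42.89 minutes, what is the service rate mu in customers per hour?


mu = 60 / avg_service_time = 60 / 42.89 = 1.4 per hour

1.4 per hour


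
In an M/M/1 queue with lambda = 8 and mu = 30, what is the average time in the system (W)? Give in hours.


W = 1/(mu - lambda) = 1/(30 - 8) = 0.0455 hours

0.0455 hours


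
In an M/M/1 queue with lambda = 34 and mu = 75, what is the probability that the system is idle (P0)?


P0 = 1 - rho = 1 - 34/75 = 0.5467

0.5467


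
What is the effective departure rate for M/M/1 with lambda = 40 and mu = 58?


For a stable queue (lambda < mu), throughput = lambda = 40 per hour

40 per hour


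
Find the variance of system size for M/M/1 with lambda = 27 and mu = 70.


rho = 27/70; Var(N) = rho/(1-rho)^2 = 1.02

1.02


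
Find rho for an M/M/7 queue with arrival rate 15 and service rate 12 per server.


rho = lambda/(c*mu) = 15/(7*12) = 0.1786

0.1786


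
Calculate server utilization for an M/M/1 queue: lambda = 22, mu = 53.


rho = lambda/mu = 22/53 = 0.4151

0.4151


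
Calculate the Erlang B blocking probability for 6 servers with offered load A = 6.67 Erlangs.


B(N,A) = (A^N/N!) / sum(A^k/k!, k=0..N) with N=6, A=6.67 = 0.3103

0.3103


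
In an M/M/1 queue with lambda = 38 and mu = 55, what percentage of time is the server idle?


Idle fraction = (1 - rho) * 100 = (1 - 38/55) * 100 = 30.9%

30.9%


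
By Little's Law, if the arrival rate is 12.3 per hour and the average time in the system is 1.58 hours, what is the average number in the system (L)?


L = lambda * W = 12.3 * 1.58 = 19.43

19.43


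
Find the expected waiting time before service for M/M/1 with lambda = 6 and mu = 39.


rho = 6/39; Wq = rho/(mu - lambda) = 0.0047 hours

0.0047 hours


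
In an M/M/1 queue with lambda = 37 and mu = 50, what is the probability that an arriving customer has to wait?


P(wait) = rho = lambda/mu = 37/50 = 0.74

0.74


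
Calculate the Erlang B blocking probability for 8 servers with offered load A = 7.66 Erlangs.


B(N,A) = (A^N/N!) / sum(A^k/k!, k=0..N) with N=8, A=7.66 = 0.2165

0.2165


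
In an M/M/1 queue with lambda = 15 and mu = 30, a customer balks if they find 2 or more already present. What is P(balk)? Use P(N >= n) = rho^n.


P(N >= 2) = rho^2 = (15/30)^2 = 0.25

0.25


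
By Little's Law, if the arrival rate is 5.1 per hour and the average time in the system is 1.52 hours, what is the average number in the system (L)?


L = lambda * W = 5.1 * 1.52 = 7.75

7.75


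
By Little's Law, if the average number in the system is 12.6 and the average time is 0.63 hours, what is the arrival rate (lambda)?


lambda = L / W = 12.6 / 0.63 = 20.0 per hour

20.0 per hour


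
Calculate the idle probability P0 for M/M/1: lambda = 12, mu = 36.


P0 = 1 - rho = 1 - 12/36 = 0.6667

0.6667


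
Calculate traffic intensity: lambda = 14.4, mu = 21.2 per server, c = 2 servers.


rho = lambda / (c * mu) = 14.4 / (2 * 21.2) = 0.3396

0.3396


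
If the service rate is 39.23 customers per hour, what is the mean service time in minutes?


Mean service time = 60/mu = 60/39.23 = 1.53 minutes

1.53 minutes


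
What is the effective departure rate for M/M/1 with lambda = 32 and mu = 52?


For a stable queue (lambda < mu), throughput = lambda = 32 per hour

32 per hour


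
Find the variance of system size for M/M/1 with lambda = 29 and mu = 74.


rho = 29/74; Var(N) = rho/(1-rho)^2 = 1.06

1.06


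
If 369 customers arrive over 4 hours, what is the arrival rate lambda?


lambda = total arrivals / time = 369 / 4 = 92.25 per hour

92.25 per hour


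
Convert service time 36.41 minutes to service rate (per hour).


mu = 60 / avg_service_time = 60 / 36.41 = 1.65 per hour

1.65 per hour


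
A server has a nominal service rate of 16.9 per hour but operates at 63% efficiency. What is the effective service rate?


Effective rate = mu * efficiency = 16.9 * 0.63 = 10.65 per hour

10.65 per hour


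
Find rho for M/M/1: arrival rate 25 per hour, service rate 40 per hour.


rho = lambda/mu = 25/40 = 0.625

0.625


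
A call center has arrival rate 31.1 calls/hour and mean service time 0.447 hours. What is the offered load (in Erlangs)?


Offered load a = lambda * E[S] = 31.1 * 0.447 = 13.9 Erlangs

13.9 Erlangs


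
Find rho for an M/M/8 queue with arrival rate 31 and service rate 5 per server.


rho = lambda/(c*mu) = 31/(8*5) = 0.775

0.775


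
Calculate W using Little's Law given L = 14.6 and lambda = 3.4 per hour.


W = L / lambda = 14.6 / 3.4 = 4.2941 hours

4.2941 hours


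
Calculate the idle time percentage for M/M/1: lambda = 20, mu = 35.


Idle fraction = (1 - rho) * 100 = (1 - 20/35) * 100 = 42.9%

42.9%


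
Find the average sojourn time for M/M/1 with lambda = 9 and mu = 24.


W = 1/(mu - lambda) = 1/(24 - 9) = 0.0667 hours

0.0667 hours


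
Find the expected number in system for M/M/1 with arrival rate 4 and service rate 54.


rho = 4/54; L = rho/(1-rho) = 0.08

0.08


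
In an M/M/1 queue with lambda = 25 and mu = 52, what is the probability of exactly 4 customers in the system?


rho = 25/52; P(n) = (1-rho)*rho^n = (1-25/52)*(25/52)^4 = 0.0277

0.0277


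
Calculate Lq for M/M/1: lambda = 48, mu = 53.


rho = 48/53; Lq = rho^2/(1-rho) = 8.69

8.69


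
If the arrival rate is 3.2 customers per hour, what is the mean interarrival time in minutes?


Mean interarrival time = 60/lambda = 60/3.2 = 18.75 minutes

18.75 minutes


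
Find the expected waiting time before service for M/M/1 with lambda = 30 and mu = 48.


rho = 30/48; Wq = rho/(mu - lambda) = 0.0347 hours

0.0347 hours


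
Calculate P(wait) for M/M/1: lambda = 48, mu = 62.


P(wait) = rho = lambda/mu = 48/62 = 0.7742

0.7742


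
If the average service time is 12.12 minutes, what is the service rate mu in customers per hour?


mu = 60 / avg_service_time = 60 / 12.12 = 4.95 per hour

4.95 per hour


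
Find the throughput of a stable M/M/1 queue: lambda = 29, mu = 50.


For a stable queue (lambda < mu), throughput = lambda = 29 per hour

29 per hour


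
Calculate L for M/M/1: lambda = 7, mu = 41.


rho = 7/41; L = rho/(1-rho) = 0.21

0.21


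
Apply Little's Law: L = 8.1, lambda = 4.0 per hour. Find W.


W = L / lambda = 8.1 / 4.0 = 2.025 hours

2.025 hours


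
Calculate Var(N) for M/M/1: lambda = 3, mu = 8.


rho = 3/8; Var(N) = rho/(1-rho)^2 = 0.96

0.96


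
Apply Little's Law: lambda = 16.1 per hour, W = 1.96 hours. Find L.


L = lambda * W = 16.1 * 1.96 = 31.56

31.56


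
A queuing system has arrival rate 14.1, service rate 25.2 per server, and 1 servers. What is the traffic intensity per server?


rho = lambda / (c * mu) = 14.1 / (1 * 25.2) = 0.5595

0.5595


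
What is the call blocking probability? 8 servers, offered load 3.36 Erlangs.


B(N,A) = (A^N/N!) / sum(A^k/k!, k=0..N) with N=8, A=3.36 = 0.0141

0.0141


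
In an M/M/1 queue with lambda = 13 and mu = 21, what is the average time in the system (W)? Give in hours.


W = 1/(mu - lambda) = 1/(21 - 13) = 0.125 hours

0.125 hours


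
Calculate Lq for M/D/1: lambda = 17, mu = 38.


M/D/1: Lq = rho^2 / (2*(1-rho)) where rho = 17/38; Lq = 0.18

0.18


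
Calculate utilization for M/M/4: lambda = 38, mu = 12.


rho = lambda/(c*mu) = 38/(4*12) = 0.7917

0.7917


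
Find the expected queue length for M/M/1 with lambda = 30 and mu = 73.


rho = 30/73; Lq = rho^2/(1-rho) = 0.29

0.29


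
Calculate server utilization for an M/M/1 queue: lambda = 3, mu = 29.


rho = lambda/mu = 3/29 = 0.1034

0.1034


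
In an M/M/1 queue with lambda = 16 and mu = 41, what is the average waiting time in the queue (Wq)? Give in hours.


rho = 16/41; Wq = rho/(mu - lambda) = 0.0156 hours

0.0156 hours


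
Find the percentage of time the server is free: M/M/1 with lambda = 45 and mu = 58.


Idle fraction = (1 - rho) * 100 = (1 - 45/58) * 100 = 22.4%

22.4%


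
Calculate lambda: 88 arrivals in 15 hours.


lambda = total arrivals / time = 88 / 15 = 5.87 per hour

5.87 per hour


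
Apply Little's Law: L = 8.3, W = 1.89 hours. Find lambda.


lambda = L / W = 8.3 / 1.89 = 4.39 per hour

4.39 per hour


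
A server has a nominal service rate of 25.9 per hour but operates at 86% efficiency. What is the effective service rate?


Effective rate = mu * efficiency = 25.9 * 0.86 = 22.27 per hour

22.27 per hour


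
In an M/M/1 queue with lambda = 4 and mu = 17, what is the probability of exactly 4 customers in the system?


rho = 4/17; P(n) = (1-rho)*rho^n = (1-4/17)*(4/17)^4 = 0.0023

0.0023


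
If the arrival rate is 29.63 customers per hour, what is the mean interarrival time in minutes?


Mean interarrival time = 60/lambda = 60/29.63 = 2.02 minutes

2.02 minutes


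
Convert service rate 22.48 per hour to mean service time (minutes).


Mean service time = 60/mu = 60/22.48 = 2.67 minutes

2.67 minutes


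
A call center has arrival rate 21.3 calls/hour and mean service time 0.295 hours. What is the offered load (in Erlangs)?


Offered load a = lambda * E[S] = 21.3 * 0.295 = 6.28 Erlangs

6.28 Erlangs


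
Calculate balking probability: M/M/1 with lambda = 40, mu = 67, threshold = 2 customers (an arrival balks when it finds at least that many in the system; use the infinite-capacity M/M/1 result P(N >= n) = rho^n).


P(N >= 2) = rho^2 = (40/67)^2 = 0.3564

0.3564


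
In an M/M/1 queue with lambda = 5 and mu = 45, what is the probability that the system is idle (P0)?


P0 = 1 - rho = 1 - 5/45 = 0.8889

0.8889


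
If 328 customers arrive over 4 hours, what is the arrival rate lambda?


lambda = total arrivals / time = 328 / 4 = 82.0 per hour

82.0 per hour


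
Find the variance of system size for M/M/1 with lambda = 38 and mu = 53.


rho = 38/53; Var(N) = rho/(1-rho)^2 = 8.95

8.95


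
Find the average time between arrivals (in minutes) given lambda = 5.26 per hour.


Mean interarrival time = 60/lambda = 60/5.26 = 11.41 minutes

11.41 minutes


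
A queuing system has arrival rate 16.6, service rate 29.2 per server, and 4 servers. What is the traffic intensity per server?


rho = lambda / (c * mu) = 16.6 / (4 * 29.2) = 0.1421

0.1421


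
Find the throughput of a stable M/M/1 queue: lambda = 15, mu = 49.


For a stable queue (lambda < mu), throughput = lambda = 15 per hour

15 per hour


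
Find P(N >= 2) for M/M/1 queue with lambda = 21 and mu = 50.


P(N >= 2) = rho^2 = (21/50)^2 = 0.1764

0.1764


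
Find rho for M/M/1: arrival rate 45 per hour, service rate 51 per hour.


rho = lambda/mu = 45/51 = 0.8824

0.8824


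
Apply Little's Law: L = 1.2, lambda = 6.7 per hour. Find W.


W = L / lambda = 1.2 / 6.7 = 0.1791 hours

0.1791 hours


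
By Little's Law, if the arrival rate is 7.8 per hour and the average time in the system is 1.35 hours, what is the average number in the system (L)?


L = lambda * W = 7.8 * 1.35 = 10.53

10.53


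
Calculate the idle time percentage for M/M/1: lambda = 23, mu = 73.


Idle fraction = (1 - rho) * 100 = (1 - 23/73) * 100 = 68.5%

68.5%


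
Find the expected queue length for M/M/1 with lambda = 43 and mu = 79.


rho = 43/79; Lq = rho^2/(1-rho) = 0.65

0.65


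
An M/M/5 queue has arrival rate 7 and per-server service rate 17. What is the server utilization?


rho = lambda/(c*mu) = 7/(5*17) = 0.0824

0.0824


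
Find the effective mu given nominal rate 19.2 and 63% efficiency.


Effective rate = mu * efficiency = 19.2 * 0.63 = 12.1 per hour

12.1 per hour


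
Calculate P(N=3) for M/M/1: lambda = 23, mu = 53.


rho = 23/53; P(n) = (1-rho)*rho^n = (1-23/53)*(23/53)^3 = 0.0463

0.0463


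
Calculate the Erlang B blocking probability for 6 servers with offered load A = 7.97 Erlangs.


B(N,A) = (A^N/N!) / sum(A^k/k!, k=0..N) with N=6, A=7.97 = 0.3881

0.3881


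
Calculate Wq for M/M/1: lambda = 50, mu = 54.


rho = 50/54; Wq = rho/(mu - lambda) = 0.2315 hours

0.2315 hours


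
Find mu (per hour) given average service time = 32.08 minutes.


mu = 60 / avg_service_time = 60 / 32.08 = 1.87 per hour

1.87 per hour


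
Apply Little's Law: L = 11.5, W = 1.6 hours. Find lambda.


lambda = L / W = 11.5 / 1.6 = 7.19 per hour

7.19 per hour


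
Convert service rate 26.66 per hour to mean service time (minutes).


Mean service time = 60/mu = 60/26.66 = 2.25 minutes

2.25 minutes


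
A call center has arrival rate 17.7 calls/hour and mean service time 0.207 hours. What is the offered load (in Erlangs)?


Offered load a = lambda * E[S] = 17.7 * 0.207 = 3.66 Erlangs

3.66 Erlangs


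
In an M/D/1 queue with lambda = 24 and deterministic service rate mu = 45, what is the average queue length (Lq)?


M/D/1: Lq = rho^2 / (2*(1-rho)) where rho = 24/45; Lq = 0.3

0.3


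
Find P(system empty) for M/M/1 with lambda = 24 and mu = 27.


P0 = 1 - rho = 1 - 24/27 = 0.1111

0.1111


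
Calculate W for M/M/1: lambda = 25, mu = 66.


W = 1/(mu - lambda) = 1/(66 - 25) = 0.0244 hours

0.0244 hours


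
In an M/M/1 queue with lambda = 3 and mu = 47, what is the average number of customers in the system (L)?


rho = 3/47; L = rho/(1-rho) = 0.07

0.07


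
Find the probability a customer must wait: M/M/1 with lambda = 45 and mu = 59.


P(wait) = rho = lambda/mu = 45/59 = 0.7627

0.7627


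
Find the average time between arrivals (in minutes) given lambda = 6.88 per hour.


Mean interarrival time = 60/lambda = 60/6.88 = 8.72 minutes

8.72 minutes


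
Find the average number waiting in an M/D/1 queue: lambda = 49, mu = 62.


M/D/1: Lq = rho^2 / (2*(1-rho)) where rho = 49/62; Lq = 1.49

1.49


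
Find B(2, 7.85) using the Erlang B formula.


B(N,A) = (A^N/N!) / sum(A^k/k!, k=0..N) with N=2, A=7.85 = 0.7769

0.7769


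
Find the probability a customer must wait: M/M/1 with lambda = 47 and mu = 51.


P(wait) = rho = lambda/mu = 47/51 = 0.9216

0.9216


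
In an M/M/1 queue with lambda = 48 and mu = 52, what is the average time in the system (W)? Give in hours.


W = 1/(mu - lambda) = 1/(52 - 48) = 0.25 hours

0.25 hours


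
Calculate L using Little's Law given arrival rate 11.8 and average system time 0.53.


L = lambda * W = 11.8 * 0.53 = 6.25

6.25


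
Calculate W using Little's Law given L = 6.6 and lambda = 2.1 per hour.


W = L / lambda = 6.6 / 2.1 = 3.1429 hours

3.1429 hours


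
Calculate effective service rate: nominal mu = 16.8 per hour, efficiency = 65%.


Effective rate = mu * efficiency = 16.8 * 0.65 = 10.92 per hour

10.92 per hour


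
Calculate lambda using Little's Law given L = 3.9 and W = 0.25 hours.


lambda = L / W = 3.9 / 0.25 = 15.6 per hour

15.6 per hour


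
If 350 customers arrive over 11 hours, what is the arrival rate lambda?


lambda = total arrivals / time = 350 / 11 = 31.82 per hour

31.82 per hour


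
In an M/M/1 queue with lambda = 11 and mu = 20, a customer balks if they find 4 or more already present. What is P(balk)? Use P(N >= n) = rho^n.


P(N >= 4) = rho^4 = (11/20)^4 = 0.0915

0.0915


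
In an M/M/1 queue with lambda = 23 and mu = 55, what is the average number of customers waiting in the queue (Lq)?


rho = 23/55; Lq = rho^2/(1-rho) = 0.3

0.3


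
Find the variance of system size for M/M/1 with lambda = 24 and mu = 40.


rho = 24/40; Var(N) = rho/(1-rho)^2 = 3.75

3.75


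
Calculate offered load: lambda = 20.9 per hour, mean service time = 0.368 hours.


Offered load a = lambda * E[S] = 20.9 * 0.368 = 7.69 Erlangs

7.69 Erlangs


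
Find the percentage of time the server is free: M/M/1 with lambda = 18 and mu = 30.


Idle fraction = (1 - rho) * 100 = (1 - 18/30) * 100 = 40.0%

40.0%


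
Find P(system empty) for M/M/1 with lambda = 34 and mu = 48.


P0 = 1 - rho = 1 - 34/48 = 0.2917

0.2917


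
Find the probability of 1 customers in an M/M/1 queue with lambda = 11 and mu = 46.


rho = 11/46; P(n) = (1-rho)*rho^n = (1-11/46)*(11/46)^1 = 0.1819

0.1819


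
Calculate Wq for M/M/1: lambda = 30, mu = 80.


rho = 30/80; Wq = rho/(mu - lambda) = 0.0075 hours

0.0075 hours


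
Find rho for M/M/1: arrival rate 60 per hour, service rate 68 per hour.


rho = lambda/mu = 60/68 = 0.8824

0.8824


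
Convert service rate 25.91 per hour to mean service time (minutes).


Mean service time = 60/mu = 60/25.91 = 2.32 minutes

2.32 minutes


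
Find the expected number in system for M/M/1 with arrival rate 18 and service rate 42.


rho = 18/42; L = rho/(1-rho) = 0.75

0.75


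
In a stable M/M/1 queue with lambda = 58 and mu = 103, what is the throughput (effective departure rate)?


For a stable queue (lambda < mu), throughput = lambda = 58 per hour

58 per hour


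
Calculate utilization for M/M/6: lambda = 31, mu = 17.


rho = lambda/(c*mu) = 31/(6*17) = 0.3039

0.3039


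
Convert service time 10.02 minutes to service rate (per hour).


mu = 60 / avg_service_time = 60 / 10.02 = 5.99 per hour

5.99 per hour


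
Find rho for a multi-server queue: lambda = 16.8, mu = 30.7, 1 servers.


rho = lambda / (c * mu) = 16.8 / (1 * 30.7) = 0.5472

0.5472


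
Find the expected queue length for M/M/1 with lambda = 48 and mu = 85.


rho = 48/85; Lq = rho^2/(1-rho) = 0.73

0.73


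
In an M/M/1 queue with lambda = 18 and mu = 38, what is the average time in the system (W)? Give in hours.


W = 1/(mu - lambda) = 1/(38 - 18) = 0.05 hours

0.05 hours


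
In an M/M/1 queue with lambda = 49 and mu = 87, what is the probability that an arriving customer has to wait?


P(wait) = rho = lambda/mu = 49/87 = 0.5632

0.5632


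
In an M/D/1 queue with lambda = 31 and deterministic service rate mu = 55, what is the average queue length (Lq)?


M/D/1: Lq = rho^2 / (2*(1-rho)) where rho = 31/55; Lq = 0.36

0.36


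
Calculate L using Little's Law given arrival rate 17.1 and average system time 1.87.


L = lambda * W = 17.1 * 1.87 = 31.98

31.98


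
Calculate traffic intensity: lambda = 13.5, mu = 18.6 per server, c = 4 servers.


rho = lambda / (c * mu) = 13.5 / (4 * 18.6) = 0.1815

0.1815


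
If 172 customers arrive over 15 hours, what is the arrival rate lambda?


lambda = total arrivals / time = 172 / 15 = 11.47 per hour

11.47 per hour


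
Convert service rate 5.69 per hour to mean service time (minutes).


Mean service time = 60/mu = 60/5.69 = 10.54 minutes

10.54 minutes


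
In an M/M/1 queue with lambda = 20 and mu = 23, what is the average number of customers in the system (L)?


rho = 20/23; L = rho/(1-rho) = 6.67

6.67


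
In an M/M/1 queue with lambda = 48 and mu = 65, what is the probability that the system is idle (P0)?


P0 = 1 - rho = 1 - 48/65 = 0.2615

0.2615


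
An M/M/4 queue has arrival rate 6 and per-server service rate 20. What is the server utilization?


rho = lambda/(c*mu) = 6/(4*20) = 0.075

0.075


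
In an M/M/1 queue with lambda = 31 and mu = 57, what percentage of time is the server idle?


Idle fraction = (1 - rho) * 100 = (1 - 31/57) * 100 = 45.6%

45.6%


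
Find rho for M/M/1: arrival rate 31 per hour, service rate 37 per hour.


rho = lambda/mu = 31/37 = 0.8378

0.8378


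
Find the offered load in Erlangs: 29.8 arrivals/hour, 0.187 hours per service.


Offered load a = lambda * E[S] = 29.8 * 0.187 = 5.57 Erlangs

5.57 Erlangs


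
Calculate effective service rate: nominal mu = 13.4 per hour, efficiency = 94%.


Effective rate = mu * efficiency = 13.4 * 0.94 = 12.6 per hour

12.6 per hour


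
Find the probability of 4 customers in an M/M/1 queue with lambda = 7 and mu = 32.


rho = 7/32; P(n) = (1-rho)*rho^n = (1-7/32)*(7/32)^4 = 0.0018

0.0018


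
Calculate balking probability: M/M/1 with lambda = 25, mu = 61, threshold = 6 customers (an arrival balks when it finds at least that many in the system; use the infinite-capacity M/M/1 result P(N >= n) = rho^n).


P(N >= 6) = rho^6 = (25/61)^6 = 0.0047

0.0047


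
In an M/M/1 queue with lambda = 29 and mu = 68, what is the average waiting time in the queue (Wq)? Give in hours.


rho = 29/68; Wq = rho/(mu - lambda) = 0.0109 hours

0.0109 hours


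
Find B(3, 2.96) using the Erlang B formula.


B(N,A) = (A^N/N!) / sum(A^k/k!, k=0..N) with N=3, A=2.96 = 0.3413

0.3413


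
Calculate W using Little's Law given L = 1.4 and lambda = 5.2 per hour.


W = L / lambda = 1.4 / 5.2 = 0.2692 hours

0.2692 hours


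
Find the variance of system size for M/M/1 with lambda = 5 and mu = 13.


rho = 5/13; Var(N) = rho/(1-rho)^2 = 1.02

1.02


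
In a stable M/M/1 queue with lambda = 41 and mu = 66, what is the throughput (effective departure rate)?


For a stable queue (lambda < mu), throughput = lambda = 41 per hour

41 per hour


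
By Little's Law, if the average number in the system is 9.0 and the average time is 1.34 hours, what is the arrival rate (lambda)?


lambda = L / W = 9.0 / 1.34 = 6.72 per hour

6.72 per hour


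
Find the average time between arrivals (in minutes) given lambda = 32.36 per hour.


Mean interarrival time = 60/lambda = 60/32.36 = 1.85 minutes

1.85 minutes


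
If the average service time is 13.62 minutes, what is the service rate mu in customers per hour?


mu = 60 / avg_service_time = 60 / 13.62 = 4.41 per hour

4.41 per hour


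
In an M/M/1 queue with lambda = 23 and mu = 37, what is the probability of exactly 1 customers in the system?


rho = 23/37; P(n) = (1-rho)*rho^n = (1-23/37)*(23/37)^1 = 0.2352

0.2352


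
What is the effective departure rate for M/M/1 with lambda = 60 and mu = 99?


For a stable queue (lambda < mu), throughput = lambda = 60 per hour

60 per hour


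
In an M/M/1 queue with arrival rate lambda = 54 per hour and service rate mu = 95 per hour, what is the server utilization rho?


rho = lambda/mu = 54/95 = 0.5684

0.5684


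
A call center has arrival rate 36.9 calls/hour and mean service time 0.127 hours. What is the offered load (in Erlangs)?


Offered load a = lambda * E[S] = 36.9 * 0.127 = 4.69 Erlangs

4.69 Erlangs


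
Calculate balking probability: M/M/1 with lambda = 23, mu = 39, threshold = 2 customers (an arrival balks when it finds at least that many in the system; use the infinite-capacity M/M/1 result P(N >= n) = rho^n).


P(N >= 2) = rho^2 = (23/39)^2 = 0.3478

0.3478


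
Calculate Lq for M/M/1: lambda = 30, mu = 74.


rho = 30/74; Lq = rho^2/(1-rho) = 0.28

0.28


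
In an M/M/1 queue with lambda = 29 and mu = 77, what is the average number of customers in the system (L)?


rho = 29/77; L = rho/(1-rho) = 0.6

0.6


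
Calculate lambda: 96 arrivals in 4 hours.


lambda = total arrivals / time = 96 / 4 = 24.0 per hour

24.0 per hour


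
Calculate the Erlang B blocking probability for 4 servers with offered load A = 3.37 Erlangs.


B(N,A) = (A^N/N!) / sum(A^k/k!, k=0..N) with N=4, A=3.37 = 0.2465

0.2465


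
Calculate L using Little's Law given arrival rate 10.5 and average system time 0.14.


L = lambda * W = 10.5 * 0.14 = 1.47

1.47


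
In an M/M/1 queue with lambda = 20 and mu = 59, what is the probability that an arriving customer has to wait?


P(wait) = rho = lambda/mu = 20/59 = 0.339

0.339


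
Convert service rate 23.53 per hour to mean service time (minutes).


Mean service time = 60/mu = 60/23.53 = 2.55 minutes

2.55 minutes


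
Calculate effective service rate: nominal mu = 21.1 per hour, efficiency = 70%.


Effective rate = mu * efficiency = 21.1 * 0.7 = 14.77 per hour

14.77 per hour


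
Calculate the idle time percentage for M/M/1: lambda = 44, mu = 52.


Idle fraction = (1 - rho) * 100 = (1 - 44/52) * 100 = 15.4%

15.4%


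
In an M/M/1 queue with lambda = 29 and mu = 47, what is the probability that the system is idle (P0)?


P0 = 1 - rho = 1 - 29/47 = 0.383

0.383


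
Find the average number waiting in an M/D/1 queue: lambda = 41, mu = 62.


M/D/1: Lq = rho^2 / (2*(1-rho)) where rho = 41/62; Lq = 0.65

0.65


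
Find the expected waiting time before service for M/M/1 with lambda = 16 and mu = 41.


rho = 16/41; Wq = rho/(mu - lambda) = 0.0156 hours

0.0156 hours


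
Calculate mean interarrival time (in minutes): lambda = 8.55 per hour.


Mean interarrival time = 60/lambda = 60/8.55 = 7.02 minutes

7.02 minutes


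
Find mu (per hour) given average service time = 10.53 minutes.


mu = 60 / avg_service_time = 60 / 10.53 = 5.7 per hour

5.7 per hour


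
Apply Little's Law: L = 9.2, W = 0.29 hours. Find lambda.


lambda = L / W = 9.2 / 0.29 = 31.72 per hour

31.72 per hour


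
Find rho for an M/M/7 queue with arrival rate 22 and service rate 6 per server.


rho = lambda/(c*mu) = 22/(7*6) = 0.5238

0.5238


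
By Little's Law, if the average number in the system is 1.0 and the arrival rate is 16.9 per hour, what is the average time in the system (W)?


W = L / lambda = 1.0 / 16.9 = 0.0592 hours

0.0592 hours


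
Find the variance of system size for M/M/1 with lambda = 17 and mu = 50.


rho = 17/50; Var(N) = rho/(1-rho)^2 = 0.78

0.78


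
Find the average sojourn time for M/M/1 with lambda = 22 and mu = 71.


W = 1/(mu - lambda) = 1/(71 - 22) = 0.0204 hours

0.0204 hours


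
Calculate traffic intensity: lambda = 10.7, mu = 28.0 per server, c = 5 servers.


rho = lambda / (c * mu) = 10.7 / (5 * 28.0) = 0.0764

0.0764


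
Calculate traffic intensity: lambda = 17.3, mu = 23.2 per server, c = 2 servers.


rho = lambda / (c * mu) = 17.3 / (2 * 23.2) = 0.3728

0.3728


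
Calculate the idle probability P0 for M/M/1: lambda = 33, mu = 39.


P0 = 1 - rho = 1 - 33/39 = 0.1538

0.1538


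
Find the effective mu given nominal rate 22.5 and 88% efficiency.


Effective rate = mu * efficiency = 22.5 * 0.88 = 19.8 per hour

19.8 per hour


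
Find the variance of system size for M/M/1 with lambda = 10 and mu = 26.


rho = 10/26; Var(N) = rho/(1-rho)^2 = 1.02

1.02


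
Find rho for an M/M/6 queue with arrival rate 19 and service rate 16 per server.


rho = lambda/(c*mu) = 19/(6*16) = 0.1979

0.1979


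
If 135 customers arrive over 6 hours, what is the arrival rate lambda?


lambda = total arrivals / time = 135 / 6 = 22.5 per hour

22.5 per hour


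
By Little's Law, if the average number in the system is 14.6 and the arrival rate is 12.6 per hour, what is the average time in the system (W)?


W = L / lambda = 14.6 / 12.6 = 1.1587 hours

1.1587 hours


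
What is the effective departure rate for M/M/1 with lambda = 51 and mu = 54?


For a stable queue (lambda < mu), throughput = lambda = 51 per hour

51 per hour


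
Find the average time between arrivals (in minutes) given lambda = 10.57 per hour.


Mean interarrival time = 60/lambda = 60/10.57 = 5.68 minutes

5.68 minutes


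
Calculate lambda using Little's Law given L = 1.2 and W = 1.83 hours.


lambda = L / W = 1.2 / 1.83 = 0.66 per hour

0.66 per hour


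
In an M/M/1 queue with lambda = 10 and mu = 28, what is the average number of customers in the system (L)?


rho = 10/28; L = rho/(1-rho) = 0.56

0.56


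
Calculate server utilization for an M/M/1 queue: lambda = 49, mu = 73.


rho = lambda/mu = 49/73 = 0.6712

0.6712


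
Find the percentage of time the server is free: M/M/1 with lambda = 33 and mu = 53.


Idle fraction = (1 - rho) * 100 = (1 - 33/53) * 100 = 37.7%

37.7%


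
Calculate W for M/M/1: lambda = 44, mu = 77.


W = 1/(mu - lambda) = 1/(77 - 44) = 0.0303 hours

0.0303 hours


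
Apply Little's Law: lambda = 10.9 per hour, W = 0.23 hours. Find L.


L = lambda * W = 10.9 * 0.23 = 2.51

2.51


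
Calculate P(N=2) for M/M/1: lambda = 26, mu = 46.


rho = 26/46; P(n) = (1-rho)*rho^n = (1-26/46)*(26/46)^2 = 0.1389

0.1389


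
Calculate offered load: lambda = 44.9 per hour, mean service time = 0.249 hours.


Offered load a = lambda * E[S] = 44.9 * 0.249 = 11.18 Erlangs

11.18 Erlangs


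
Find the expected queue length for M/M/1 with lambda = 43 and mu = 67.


rho = 43/67; Lq = rho^2/(1-rho) = 1.15

1.15


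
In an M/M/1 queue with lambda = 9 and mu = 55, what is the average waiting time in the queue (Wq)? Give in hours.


rho = 9/55; Wq = rho/(mu - lambda) = 0.0036 hours

0.0036 hours


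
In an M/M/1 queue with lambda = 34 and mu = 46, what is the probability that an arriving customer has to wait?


P(wait) = rho = lambda/mu = 34/46 = 0.7391

0.7391


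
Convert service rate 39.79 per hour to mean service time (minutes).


Mean service time = 60/mu = 60/39.79 = 1.51 minutes

1.51 minutes


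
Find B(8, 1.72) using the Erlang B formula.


B(N,A) = (A^N/N!) / sum(A^k/k!, k=0..N) with N=8, A=1.72 = 0.0003

0.0003


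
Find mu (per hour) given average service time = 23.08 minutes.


mu = 60 / avg_service_time = 60 / 23.08 = 2.6 per hour

2.6 per hour
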